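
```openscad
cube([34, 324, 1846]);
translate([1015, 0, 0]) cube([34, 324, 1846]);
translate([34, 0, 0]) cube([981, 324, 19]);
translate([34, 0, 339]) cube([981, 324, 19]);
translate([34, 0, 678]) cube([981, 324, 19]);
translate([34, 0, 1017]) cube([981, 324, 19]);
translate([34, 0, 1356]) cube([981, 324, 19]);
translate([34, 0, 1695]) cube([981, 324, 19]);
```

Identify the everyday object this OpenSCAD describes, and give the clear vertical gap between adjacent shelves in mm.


A bookshelf. The clear shelf gap is 320 mm.

Two tall side panels with 6 horizontal boards between them — a bookshelf. The first two shelf undersides are at z = 0 and z = 339; with shelf thickness 19, the clear gap is 339 − 0 − 19 = 320 mm.


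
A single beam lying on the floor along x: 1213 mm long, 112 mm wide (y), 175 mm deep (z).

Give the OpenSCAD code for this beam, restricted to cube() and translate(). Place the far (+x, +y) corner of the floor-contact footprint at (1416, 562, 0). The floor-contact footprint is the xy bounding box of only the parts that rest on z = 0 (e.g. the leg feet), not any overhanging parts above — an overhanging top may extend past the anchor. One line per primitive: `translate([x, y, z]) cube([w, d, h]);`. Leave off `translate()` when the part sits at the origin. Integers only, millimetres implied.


translate([203, 450, 0]) cube([1213, 112, 175]);


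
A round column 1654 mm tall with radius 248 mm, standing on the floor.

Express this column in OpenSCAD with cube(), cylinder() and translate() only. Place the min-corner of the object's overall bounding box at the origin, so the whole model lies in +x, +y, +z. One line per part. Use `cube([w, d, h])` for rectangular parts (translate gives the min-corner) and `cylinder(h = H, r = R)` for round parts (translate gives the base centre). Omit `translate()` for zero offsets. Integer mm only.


translate([248, 248, 0]) cylinder(h = 1654, r = 248);


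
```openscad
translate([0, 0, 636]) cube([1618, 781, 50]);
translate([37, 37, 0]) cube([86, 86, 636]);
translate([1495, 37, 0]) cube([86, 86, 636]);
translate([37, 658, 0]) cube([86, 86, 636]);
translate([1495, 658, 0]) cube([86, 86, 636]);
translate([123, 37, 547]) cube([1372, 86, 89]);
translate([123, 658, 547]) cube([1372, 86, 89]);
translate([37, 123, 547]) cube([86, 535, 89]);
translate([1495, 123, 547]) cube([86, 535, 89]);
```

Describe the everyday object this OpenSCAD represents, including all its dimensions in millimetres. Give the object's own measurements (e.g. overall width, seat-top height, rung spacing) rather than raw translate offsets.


A table: top 1618 mm (x) × 781 mm (y), 50 mm thick, upper face at z = 686 mm, on four 86×86 mm square legs, each inset 37 mm from the nearest pair of top edges from z = 0 to the bottom of the top. Four apron rails, 86 mm thick and 89 mm tall, run between adjacent legs with their top edges flush with the underside of the top and their outer faces flush with the legs' outer faces.


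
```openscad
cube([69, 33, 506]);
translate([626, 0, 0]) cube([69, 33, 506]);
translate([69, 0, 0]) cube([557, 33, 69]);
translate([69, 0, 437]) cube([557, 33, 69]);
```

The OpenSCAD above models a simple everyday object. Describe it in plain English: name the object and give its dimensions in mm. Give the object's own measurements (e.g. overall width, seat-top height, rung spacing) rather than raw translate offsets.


A rectangular picture frame lying in the x–z plane (depth along y). The opening is 557 mm wide (x) by 368 mm tall (z), surrounded by a border 69 mm wide on all four sides. The frame is 33 mm deep and is made of two full-height vertical stiles with two horizontal rails fitted between them.


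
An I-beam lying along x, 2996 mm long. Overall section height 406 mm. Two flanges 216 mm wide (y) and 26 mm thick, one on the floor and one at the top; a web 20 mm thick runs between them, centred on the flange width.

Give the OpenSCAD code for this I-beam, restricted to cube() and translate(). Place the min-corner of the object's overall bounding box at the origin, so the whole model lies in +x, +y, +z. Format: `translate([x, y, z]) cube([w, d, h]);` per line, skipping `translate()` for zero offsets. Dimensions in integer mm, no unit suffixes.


cube([2996, 216, 26]);
translate([0, 98, 26]) cube([2996, 20, 354]);
translate([0, 0, 380]) cube([2996, 216, 26]);


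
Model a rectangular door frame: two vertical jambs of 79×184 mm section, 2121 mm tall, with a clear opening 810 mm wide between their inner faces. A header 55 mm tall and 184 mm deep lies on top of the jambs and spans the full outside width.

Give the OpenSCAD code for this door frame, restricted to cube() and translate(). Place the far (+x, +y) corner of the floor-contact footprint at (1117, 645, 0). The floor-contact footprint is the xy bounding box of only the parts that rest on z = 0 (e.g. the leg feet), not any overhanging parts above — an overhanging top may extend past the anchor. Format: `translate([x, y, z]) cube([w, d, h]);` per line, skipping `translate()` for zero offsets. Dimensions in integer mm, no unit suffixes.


translate([149, 461, 0]) cube([79, 184, 2121]);
translate([1038, 461, 0]) cube([79, 184, 2121]);
translate([149, 461, 2121]) cube([968, 184, 55]);


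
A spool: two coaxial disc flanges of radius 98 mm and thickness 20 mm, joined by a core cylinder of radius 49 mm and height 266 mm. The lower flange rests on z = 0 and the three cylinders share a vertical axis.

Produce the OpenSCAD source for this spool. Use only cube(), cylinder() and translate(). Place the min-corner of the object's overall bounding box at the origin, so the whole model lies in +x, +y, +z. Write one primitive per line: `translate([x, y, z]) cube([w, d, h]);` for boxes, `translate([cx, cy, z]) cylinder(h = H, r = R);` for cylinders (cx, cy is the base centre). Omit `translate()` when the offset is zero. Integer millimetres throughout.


translate([98, 98, 0]) cylinder(h = 20, r = 98);
translate([98, 98, 20]) cylinder(h = 266, r = 49);
translate([98, 98, 286]) cylinder(h = 20, r = 98);


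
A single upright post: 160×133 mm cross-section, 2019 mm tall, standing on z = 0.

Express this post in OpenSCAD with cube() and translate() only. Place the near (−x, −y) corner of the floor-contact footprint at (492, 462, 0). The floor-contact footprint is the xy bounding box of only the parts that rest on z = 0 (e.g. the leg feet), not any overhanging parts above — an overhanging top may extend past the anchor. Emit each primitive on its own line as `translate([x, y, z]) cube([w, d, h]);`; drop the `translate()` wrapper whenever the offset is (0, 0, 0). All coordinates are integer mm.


translate([492, 462, 0]) cube([160, 133, 2019]);


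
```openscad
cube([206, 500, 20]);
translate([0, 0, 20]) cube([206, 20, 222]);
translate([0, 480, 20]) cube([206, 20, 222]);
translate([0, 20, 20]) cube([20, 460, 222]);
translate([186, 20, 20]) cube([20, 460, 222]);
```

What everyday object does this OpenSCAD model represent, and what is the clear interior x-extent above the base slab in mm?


An open box. The internal width is 166 mm.

A 206×500 base slab with four walls standing on it — an open box. The base is 206 mm wide and the walls are 20 mm thick, so the internal width is 206 − 2 × 20 = 166 mm.


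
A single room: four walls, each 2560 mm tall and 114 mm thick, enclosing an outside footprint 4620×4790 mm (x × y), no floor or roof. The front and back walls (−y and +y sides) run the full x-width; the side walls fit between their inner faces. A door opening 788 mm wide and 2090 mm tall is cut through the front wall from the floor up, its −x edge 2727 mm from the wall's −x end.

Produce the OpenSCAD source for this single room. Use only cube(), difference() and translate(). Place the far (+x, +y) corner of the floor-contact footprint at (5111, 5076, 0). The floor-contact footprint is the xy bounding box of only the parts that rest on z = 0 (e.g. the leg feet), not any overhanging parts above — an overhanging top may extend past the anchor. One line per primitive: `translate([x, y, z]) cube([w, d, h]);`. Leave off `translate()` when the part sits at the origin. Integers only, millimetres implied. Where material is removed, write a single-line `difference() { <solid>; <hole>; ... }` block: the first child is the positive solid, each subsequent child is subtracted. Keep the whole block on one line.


difference() { translate([491, 286, 0]) cube([4620, 114, 2560]); translate([3218, 286, 0]) cube([788, 114, 2090]); }
translate([491, 4962, 0]) cube([4620, 114, 2560]);
translate([491, 400, 0]) cube([114, 4562, 2560]);
translate([4997, 400, 0]) cube([114, 4562, 2560]);


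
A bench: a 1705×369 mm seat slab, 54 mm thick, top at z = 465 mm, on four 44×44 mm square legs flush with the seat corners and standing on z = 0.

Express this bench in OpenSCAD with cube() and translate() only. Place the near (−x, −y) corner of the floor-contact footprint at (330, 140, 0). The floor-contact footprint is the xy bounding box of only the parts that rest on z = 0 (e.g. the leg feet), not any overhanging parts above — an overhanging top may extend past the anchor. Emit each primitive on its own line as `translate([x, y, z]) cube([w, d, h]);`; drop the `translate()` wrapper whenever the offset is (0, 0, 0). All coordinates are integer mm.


translate([330, 140, 411]) cube([1705, 369, 54]);
translate([330, 140, 0]) cube([44, 44, 411]);
translate([330, 465, 0]) cube([44, 44, 411]);
translate([1991, 140, 0]) cube([44, 44, 411]);
translate([1991, 465, 0]) cube([44, 44, 411]);


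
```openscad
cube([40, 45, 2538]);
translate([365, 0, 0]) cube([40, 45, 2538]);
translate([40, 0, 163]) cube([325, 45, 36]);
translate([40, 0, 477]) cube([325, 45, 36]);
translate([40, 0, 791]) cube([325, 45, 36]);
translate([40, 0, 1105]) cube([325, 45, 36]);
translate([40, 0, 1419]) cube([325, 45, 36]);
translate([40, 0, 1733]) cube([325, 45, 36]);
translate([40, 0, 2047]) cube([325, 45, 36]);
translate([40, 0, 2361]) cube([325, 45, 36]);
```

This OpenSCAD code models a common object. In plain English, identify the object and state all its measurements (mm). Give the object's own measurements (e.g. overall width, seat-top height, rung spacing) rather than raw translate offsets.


A straight ladder. Two 40×45 mm vertical rails, 2538 mm tall, stand 405 mm apart (outside-to-outside) with their front faces coplanar on the −y side. 8 rungs, each 45 mm deep and 36 mm tall, span between the inner faces of the rails, front faces flush with the rails. The lowest rung's underside is at z = 163 mm and rungs are spaced 314 mm apart (underside to underside).


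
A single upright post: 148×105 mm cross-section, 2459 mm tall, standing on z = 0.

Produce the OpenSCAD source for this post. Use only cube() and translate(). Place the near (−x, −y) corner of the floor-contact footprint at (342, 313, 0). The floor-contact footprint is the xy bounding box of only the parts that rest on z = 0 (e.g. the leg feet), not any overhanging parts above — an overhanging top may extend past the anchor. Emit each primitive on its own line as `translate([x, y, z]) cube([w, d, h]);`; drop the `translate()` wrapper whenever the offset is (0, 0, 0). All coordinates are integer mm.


translate([342, 313, 0]) cube([148, 105, 2459]);


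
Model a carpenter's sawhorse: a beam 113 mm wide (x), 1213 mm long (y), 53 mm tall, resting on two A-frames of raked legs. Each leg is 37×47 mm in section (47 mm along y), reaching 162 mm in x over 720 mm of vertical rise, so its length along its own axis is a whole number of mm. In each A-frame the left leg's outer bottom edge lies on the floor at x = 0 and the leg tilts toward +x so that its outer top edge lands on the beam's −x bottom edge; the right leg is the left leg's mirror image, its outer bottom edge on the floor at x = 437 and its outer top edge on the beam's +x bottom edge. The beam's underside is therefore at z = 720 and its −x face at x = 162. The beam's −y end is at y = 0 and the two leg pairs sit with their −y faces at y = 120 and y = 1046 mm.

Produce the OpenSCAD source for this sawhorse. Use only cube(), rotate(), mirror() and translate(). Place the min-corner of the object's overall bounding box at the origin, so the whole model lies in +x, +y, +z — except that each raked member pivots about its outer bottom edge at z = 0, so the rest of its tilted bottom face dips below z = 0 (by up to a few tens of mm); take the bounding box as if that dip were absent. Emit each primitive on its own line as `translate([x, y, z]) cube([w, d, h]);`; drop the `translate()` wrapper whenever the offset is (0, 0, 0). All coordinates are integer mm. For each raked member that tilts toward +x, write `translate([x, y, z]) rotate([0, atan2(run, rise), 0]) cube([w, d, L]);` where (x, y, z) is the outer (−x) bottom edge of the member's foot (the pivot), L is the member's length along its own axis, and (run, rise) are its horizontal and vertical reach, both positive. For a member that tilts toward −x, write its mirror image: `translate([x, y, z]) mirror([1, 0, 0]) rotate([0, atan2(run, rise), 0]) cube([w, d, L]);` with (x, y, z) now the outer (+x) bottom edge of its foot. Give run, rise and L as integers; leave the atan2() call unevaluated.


translate([162, 0, 720]) cube([113, 1213, 53]);
translate([0, 120, 0]) rotate([0, atan2(162, 720), 0]) cube([37, 47, 738]);
translate([437, 120, 0]) mirror([1, 0, 0]) rotate([0, atan2(162, 720), 0]) cube([37, 47, 738]);
translate([0, 1046, 0]) rotate([0, atan2(162, 720), 0]) cube([37, 47, 738]);
translate([437, 1046, 0]) mirror([1, 0, 0]) rotate([0, atan2(162, 720), 0]) cube([37, 47, 738]);


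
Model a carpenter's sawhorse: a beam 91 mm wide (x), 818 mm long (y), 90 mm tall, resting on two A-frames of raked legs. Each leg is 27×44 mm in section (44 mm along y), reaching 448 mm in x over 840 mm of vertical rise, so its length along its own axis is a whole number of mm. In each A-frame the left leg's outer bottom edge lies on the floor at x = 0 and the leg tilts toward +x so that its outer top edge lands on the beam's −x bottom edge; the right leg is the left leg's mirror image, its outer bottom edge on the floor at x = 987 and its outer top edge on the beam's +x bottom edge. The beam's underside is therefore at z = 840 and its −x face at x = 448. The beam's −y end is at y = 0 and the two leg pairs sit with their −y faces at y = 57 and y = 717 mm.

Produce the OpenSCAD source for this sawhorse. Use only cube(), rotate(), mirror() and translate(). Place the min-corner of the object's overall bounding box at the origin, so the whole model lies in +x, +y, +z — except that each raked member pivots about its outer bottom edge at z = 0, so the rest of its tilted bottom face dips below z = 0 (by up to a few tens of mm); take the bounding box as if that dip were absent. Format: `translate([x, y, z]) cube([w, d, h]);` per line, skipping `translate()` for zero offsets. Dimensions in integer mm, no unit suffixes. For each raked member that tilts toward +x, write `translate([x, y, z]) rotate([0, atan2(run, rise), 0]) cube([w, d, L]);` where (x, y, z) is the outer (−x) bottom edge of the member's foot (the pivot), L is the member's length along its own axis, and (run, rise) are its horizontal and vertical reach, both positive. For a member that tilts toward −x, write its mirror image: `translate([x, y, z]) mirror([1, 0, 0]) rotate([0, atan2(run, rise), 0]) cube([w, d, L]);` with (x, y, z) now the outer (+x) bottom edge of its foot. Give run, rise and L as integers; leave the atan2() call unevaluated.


translate([448, 0, 840]) cube([91, 818, 90]);
translate([0, 57, 0]) rotate([0, atan2(448, 840), 0]) cube([27, 44, 952]);
translate([987, 57, 0]) mirror([1, 0, 0]) rotate([0, atan2(448, 840), 0]) cube([27, 44, 952]);
translate([0, 717, 0]) rotate([0, atan2(448, 840), 0]) cube([27, 44, 952]);
translate([987, 717, 0]) mirror([1, 0, 0]) rotate([0, atan2(448, 840), 0]) cube([27, 44, 952]);


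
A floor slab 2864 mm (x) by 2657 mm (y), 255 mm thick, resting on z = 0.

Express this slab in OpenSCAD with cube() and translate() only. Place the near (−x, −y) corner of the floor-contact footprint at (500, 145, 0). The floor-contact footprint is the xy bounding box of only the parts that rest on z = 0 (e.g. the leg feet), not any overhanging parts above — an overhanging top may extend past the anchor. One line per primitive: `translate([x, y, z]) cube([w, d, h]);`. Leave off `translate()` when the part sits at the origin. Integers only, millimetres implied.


translate([500, 145, 0]) cube([2864, 2657, 255]);


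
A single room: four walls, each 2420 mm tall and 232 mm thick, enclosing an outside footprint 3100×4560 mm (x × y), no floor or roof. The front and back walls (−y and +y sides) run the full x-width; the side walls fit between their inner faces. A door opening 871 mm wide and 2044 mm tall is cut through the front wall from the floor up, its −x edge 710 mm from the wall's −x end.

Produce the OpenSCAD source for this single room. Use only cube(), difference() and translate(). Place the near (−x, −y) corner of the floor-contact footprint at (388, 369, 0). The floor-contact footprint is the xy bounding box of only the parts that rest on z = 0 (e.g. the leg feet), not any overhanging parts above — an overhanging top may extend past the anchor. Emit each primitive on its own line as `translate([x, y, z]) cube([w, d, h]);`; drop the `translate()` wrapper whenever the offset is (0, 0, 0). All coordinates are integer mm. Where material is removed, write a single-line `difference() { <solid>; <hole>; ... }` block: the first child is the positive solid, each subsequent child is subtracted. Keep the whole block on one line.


difference() { translate([388, 369, 0]) cube([3100, 232, 2420]); translate([1098, 369, 0]) cube([871, 232, 2044]); }
translate([388, 4697, 0]) cube([3100, 232, 2420]);
translate([388, 601, 0]) cube([232, 4096, 2420]);
translate([3256, 601, 0]) cube([232, 4096, 2420]);


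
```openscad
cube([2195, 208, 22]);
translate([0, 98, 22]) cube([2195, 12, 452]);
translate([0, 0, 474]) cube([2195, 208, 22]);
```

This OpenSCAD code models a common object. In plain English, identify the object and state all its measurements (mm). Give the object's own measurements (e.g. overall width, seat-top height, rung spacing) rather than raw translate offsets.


An I-beam lying along x, 2195 mm long. Overall section height 496 mm. Two flanges 208 mm wide (y) and 22 mm thick, one on the floor and one at the top; a web 12 mm thick runs between them, centred on the flange width.


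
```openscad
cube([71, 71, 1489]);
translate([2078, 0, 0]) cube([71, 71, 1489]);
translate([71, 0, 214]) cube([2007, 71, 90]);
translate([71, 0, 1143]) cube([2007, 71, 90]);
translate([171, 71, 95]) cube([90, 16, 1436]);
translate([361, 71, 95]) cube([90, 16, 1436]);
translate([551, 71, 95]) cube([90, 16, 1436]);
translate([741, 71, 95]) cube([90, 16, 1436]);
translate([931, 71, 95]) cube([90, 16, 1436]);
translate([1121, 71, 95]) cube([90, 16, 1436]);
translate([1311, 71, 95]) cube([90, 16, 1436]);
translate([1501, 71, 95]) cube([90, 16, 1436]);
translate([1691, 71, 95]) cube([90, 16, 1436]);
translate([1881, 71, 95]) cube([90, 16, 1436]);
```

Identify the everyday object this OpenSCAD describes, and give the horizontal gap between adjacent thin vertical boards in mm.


A fence section. The picket gap is 100 mm.

Two posts, two rails, 10 pickets — a fence section. Span 2007 mm holds 10 pickets of 90 mm with 11 equal gaps: ⌊(2007 − 10·90) / 11⌋ = 100 mm.


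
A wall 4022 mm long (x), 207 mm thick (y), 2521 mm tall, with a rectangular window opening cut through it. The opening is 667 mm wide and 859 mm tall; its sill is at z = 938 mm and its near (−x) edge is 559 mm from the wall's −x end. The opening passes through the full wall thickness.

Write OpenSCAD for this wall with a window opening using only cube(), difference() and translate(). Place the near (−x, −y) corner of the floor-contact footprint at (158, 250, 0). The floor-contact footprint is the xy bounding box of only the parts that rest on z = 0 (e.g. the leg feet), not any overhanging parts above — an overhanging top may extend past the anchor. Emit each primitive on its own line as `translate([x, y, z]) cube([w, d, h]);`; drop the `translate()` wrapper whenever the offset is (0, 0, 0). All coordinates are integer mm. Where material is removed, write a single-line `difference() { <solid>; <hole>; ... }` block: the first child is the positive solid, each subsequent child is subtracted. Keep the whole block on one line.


difference() { translate([158, 250, 0]) cube([4022, 207, 2521]); translate([717, 250, 938]) cube([667, 207, 859]); }


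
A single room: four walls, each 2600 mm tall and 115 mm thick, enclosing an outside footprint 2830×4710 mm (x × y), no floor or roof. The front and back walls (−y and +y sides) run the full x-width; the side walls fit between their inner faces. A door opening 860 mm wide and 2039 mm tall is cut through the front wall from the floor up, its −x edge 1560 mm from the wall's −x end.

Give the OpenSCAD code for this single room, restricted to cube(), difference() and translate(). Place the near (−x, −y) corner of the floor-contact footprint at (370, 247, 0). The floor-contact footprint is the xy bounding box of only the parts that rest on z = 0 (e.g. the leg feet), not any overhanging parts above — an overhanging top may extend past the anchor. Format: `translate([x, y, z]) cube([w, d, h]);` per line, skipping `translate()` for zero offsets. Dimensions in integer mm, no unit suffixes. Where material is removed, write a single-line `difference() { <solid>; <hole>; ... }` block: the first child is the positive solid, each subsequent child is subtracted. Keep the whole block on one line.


difference() { translate([370, 247, 0]) cube([2830, 115, 2600]); translate([1930, 247, 0]) cube([860, 115, 2039]); }
translate([370, 4842, 0]) cube([2830, 115, 2600]);
translate([370, 362, 0]) cube([115, 4480, 2600]);
translate([3085, 362, 0]) cube([115, 4480, 2600]);


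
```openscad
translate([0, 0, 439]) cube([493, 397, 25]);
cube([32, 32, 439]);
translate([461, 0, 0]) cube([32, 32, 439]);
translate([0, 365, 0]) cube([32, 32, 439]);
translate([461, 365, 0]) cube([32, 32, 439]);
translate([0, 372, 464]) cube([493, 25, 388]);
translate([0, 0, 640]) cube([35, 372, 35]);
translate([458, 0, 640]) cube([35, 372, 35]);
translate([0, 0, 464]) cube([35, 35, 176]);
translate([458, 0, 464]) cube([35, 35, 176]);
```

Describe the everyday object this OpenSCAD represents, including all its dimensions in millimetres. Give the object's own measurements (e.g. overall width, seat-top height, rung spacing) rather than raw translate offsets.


A chair. The seat is a 493×397×25 mm slab with its top at z = 464 mm, on four 32×32 mm corner legs (flush with the seat edges, standing on z = 0). A flat backrest 25 mm thick, 388 mm tall, spans the full seat width and rises from the seat top along its +y edge, rear face flush with the rear of the seat. Two armrests of 35×35 mm section run along each side from the seat's front edge to the front of the backrest, top faces 211 mm above the seat top and outer faces flush with the seat's x-edges; a 35×35 mm post under the front of each armrest stands on the seat at the front corner.


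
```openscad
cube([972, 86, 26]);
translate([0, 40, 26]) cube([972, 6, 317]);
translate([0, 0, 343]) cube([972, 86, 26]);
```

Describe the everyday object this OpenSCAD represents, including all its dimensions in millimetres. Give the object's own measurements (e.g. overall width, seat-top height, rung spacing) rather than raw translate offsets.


An I-beam lying along x, 972 mm long. Overall section height 369 mm. Two flanges 86 mm wide (y) and 26 mm thick, one on the floor and one at the top; a web 6 mm thick runs between them, centred on the flange width.


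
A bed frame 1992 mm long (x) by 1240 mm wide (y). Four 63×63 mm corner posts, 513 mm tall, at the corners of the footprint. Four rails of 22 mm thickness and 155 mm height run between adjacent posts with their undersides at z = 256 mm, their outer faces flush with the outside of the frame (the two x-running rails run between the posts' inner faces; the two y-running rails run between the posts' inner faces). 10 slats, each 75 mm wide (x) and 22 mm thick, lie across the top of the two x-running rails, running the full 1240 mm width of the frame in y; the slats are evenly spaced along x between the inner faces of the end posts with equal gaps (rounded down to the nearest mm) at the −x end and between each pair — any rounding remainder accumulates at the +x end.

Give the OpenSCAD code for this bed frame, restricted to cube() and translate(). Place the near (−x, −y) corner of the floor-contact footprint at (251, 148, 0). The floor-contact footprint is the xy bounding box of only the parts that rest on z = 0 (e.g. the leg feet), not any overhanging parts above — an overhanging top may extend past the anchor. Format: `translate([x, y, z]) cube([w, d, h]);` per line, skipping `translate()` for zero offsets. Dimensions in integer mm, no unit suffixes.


translate([251, 148, 0]) cube([63, 63, 513]);
translate([251, 1325, 0]) cube([63, 63, 513]);
translate([2180, 148, 0]) cube([63, 63, 513]);
translate([2180, 1325, 0]) cube([63, 63, 513]);
translate([314, 148, 256]) cube([1866, 22, 155]);
translate([314, 1366, 256]) cube([1866, 22, 155]);
translate([251, 211, 256]) cube([22, 1114, 155]);
translate([2221, 211, 256]) cube([22, 1114, 155]);
translate([415, 148, 411]) cube([75, 1240, 22]);
translate([591, 148, 411]) cube([75, 1240, 22]);
translate([767, 148, 411]) cube([75, 1240, 22]);
translate([943, 148, 411]) cube([75, 1240, 22]);
translate([1119, 148, 411]) cube([75, 1240, 22]);
translate([1295, 148, 411]) cube([75, 1240, 22]);
translate([1471, 148, 411]) cube([75, 1240, 22]);
translate([1647, 148, 411]) cube([75, 1240, 22]);
translate([1823, 148, 411]) cube([75, 1240, 22]);
translate([1999, 148, 411]) cube([75, 1240, 22]);


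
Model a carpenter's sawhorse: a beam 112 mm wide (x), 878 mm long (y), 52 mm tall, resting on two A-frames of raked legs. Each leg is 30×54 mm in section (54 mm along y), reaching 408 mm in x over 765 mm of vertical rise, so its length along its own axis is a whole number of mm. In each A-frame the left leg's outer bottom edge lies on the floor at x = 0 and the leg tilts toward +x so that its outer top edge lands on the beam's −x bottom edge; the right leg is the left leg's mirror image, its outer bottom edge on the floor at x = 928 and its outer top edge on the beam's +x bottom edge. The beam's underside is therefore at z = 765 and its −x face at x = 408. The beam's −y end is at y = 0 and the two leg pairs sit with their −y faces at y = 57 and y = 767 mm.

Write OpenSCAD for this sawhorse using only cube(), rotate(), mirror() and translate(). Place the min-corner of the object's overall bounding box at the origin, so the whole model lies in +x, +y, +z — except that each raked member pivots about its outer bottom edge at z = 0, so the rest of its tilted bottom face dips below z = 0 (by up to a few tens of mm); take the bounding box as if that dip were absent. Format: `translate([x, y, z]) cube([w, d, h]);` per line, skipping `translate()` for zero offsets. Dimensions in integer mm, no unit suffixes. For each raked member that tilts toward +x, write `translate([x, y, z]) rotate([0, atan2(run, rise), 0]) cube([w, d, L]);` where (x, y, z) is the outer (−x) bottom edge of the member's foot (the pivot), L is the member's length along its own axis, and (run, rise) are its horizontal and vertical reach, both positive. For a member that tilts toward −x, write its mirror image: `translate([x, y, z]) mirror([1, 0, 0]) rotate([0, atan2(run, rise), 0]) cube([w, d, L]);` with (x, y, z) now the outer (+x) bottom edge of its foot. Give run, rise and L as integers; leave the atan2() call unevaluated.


// leg length = √(408² + 765²) = 867
// right-leg outer foot x = 2·408 + 112 = 928
// beam min-corner = (408, 0, 765)
translate([408, 0, 765]) cube([112, 878, 52]);
translate([0, 57, 0]) rotate([0, atan2(408, 765), 0]) cube([30, 54, 867]);
translate([928, 57, 0]) mirror([1, 0, 0]) rotate([0, atan2(408, 765), 0]) cube([30, 54, 867]);
translate([0, 767, 0]) rotate([0, atan2(408, 765), 0]) cube([30, 54, 867]);
translate([928, 767, 0]) mirror([1, 0, 0]) rotate([0, atan2(408, 765), 0]) cube([30, 54, 867]);


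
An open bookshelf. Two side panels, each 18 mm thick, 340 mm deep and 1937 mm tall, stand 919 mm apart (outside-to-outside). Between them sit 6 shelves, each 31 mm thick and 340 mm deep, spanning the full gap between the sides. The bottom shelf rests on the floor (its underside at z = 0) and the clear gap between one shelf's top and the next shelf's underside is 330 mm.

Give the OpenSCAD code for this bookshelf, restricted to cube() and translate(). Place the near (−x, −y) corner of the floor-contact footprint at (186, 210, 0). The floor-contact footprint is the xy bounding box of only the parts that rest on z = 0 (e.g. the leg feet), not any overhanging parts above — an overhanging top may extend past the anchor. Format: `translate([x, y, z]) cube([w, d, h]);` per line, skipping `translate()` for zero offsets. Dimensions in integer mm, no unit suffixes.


translate([186, 210, 0]) cube([18, 340, 1937]);
translate([1087, 210, 0]) cube([18, 340, 1937]);
translate([204, 210, 0]) cube([883, 340, 31]);
translate([204, 210, 361]) cube([883, 340, 31]);
translate([204, 210, 722]) cube([883, 340, 31]);
translate([204, 210, 1083]) cube([883, 340, 31]);
translate([204, 210, 1444]) cube([883, 340, 31]);
translate([204, 210, 1805]) cube([883, 340, 31]);


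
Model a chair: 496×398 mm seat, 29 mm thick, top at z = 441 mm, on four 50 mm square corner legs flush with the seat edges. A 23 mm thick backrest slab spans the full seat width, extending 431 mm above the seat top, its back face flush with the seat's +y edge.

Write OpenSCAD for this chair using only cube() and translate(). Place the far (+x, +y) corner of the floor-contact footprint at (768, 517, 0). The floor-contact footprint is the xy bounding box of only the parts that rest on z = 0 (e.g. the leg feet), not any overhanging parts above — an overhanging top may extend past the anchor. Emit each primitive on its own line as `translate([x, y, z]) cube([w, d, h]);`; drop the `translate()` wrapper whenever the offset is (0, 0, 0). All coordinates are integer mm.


// leg_h = 441 - 29 = 412
translate([272, 119, 412]) cube([496, 398, 29]);
translate([272, 119, 0]) cube([50, 50, 412]);
translate([718, 119, 0]) cube([50, 50, 412]);
translate([272, 467, 0]) cube([50, 50, 412]);
translate([718, 467, 0]) cube([50, 50, 412]);
translate([272, 494, 441]) cube([496, 23, 431]);


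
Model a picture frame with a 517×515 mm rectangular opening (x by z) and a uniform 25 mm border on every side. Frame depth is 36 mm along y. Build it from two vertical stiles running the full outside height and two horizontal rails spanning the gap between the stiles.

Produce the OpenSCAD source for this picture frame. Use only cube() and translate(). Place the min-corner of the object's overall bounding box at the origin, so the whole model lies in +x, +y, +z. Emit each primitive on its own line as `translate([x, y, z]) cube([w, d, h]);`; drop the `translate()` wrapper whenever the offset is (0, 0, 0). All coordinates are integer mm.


cube([25, 36, 565]);
translate([542, 0, 0]) cube([25, 36, 565]);
translate([25, 0, 0]) cube([517, 36, 25]);
translate([25, 0, 540]) cube([517, 36, 25]);


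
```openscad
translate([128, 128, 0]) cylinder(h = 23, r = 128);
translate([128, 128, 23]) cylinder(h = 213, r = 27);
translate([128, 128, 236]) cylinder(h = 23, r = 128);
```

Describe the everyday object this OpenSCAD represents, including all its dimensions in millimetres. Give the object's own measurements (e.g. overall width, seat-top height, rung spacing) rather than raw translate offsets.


A spool: two coaxial disc flanges of radius 128 mm and thickness 23 mm, joined by a core cylinder of radius 27 mm and height 213 mm. The lower flange rests on z = 0 and the three cylinders share a vertical axis.


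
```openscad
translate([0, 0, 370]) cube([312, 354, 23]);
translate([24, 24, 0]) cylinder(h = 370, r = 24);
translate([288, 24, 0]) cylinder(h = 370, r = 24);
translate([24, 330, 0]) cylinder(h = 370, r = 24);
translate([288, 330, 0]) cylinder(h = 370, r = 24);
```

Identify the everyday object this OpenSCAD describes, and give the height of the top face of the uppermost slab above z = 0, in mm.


A stool. The seat height is 393 mm.

A 312×354×23 slab at z = 370 on four corner cylinders — a stool. The seat top is 370 + 23 = 393 mm.


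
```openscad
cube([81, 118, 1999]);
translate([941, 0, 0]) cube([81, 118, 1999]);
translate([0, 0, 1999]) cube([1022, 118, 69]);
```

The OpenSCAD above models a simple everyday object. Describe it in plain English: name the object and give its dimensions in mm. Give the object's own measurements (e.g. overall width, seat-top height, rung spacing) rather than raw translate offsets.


A door frame. The clear opening is 860 mm wide and 1999 mm high. Two 81 mm wide jambs, 118 mm deep, stand either side of the opening from the floor to the top of the opening. A 69 mm thick head sits across the top of both jambs, spanning the full outside width of the frame.


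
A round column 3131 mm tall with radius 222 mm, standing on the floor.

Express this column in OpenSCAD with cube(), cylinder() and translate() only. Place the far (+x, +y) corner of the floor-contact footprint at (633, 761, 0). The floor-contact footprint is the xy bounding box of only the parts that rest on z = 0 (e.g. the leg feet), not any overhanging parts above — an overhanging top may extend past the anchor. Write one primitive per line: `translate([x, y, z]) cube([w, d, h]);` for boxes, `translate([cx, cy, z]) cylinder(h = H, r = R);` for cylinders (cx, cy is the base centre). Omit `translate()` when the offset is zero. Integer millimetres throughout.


translate([411, 539, 0]) cylinder(h = 3131, r = 222);


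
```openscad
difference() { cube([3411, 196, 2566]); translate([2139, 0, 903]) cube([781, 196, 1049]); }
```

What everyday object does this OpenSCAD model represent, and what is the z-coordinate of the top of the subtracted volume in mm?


A wall with a window opening. The window head height is 1952 mm.

A wall with a rectangular opening subtracted — a window. Sill at z = 903, opening 1049 mm tall, so the head is at 903 + 1049 = 1952 mm.


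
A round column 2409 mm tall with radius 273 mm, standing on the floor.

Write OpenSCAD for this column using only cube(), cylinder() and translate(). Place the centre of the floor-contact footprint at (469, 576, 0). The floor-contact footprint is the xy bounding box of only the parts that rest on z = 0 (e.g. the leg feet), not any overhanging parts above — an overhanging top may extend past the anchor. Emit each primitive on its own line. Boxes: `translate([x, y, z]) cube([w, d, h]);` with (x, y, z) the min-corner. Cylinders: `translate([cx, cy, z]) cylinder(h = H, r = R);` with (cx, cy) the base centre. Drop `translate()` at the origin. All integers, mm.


translate([469, 576, 0]) cylinder(h = 2409, r = 273);


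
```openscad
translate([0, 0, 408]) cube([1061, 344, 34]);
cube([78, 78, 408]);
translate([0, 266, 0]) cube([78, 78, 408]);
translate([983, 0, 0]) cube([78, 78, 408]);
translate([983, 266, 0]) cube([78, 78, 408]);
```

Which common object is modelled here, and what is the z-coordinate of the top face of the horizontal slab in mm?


A bench. The seat-top height is 442 mm.

A long slab on four corner posts — a bench. The slab sits at z = 408 with thickness 34, so the top is 408 + 34 = 442 mm.


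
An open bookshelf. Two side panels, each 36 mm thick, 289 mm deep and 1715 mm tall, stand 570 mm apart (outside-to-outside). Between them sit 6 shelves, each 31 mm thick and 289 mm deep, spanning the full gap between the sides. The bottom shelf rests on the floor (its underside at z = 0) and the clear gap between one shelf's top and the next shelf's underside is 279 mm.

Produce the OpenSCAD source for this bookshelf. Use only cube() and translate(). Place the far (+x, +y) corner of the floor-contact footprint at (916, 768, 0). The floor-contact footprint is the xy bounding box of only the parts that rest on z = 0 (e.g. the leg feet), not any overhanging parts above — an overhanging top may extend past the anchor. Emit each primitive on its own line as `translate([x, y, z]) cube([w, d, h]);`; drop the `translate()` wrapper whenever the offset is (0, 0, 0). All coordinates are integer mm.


translate([346, 479, 0]) cube([36, 289, 1715]);
translate([880, 479, 0]) cube([36, 289, 1715]);
translate([382, 479, 0]) cube([498, 289, 31]);
translate([382, 479, 310]) cube([498, 289, 31]);
translate([382, 479, 620]) cube([498, 289, 31]);
translate([382, 479, 930]) cube([498, 289, 31]);
translate([382, 479, 1240]) cube([498, 289, 31]);
translate([382, 479, 1550]) cube([498, 289, 31]);


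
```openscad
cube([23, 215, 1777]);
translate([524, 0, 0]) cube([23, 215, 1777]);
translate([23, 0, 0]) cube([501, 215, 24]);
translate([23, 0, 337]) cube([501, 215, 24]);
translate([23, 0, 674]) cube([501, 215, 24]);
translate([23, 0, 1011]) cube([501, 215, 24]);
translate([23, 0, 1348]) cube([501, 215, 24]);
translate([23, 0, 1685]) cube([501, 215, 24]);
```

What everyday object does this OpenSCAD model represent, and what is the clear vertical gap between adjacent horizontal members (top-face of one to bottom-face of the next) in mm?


A bookshelf. The clear shelf gap is 313 mm.

Two tall side panels with 6 horizontal boards between them — a bookshelf. The first two shelf undersides are at z = 0 and z = 337; with shelf thickness 24, the clear gap is 337 − 0 − 24 = 313 mm.


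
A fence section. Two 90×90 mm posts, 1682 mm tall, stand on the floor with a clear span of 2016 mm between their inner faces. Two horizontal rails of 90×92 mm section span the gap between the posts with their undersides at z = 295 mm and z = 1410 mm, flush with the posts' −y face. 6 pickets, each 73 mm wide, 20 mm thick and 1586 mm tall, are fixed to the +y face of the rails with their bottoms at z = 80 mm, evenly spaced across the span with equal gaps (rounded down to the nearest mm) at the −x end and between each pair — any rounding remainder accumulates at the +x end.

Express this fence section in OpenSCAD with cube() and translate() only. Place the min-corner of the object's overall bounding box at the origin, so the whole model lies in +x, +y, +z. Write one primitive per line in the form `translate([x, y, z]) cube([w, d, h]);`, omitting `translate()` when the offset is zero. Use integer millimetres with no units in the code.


cube([90, 90, 1682]);
translate([2106, 0, 0]) cube([90, 90, 1682]);
translate([90, 0, 295]) cube([2016, 90, 92]);
translate([90, 0, 1410]) cube([2016, 90, 92]);
translate([315, 90, 80]) cube([73, 20, 1586]);
translate([613, 90, 80]) cube([73, 20, 1586]);
translate([911, 90, 80]) cube([73, 20, 1586]);
translate([1209, 90, 80]) cube([73, 20, 1586]);
translate([1507, 90, 80]) cube([73, 20, 1586]);
translate([1805, 90, 80]) cube([73, 20, 1586]);


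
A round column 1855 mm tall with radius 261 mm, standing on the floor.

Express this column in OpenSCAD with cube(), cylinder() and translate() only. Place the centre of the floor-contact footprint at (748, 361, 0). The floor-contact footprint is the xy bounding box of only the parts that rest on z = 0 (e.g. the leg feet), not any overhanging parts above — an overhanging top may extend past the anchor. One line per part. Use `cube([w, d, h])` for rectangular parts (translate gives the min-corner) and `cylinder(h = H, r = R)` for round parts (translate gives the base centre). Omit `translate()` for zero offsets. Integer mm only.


translate([748, 361, 0]) cylinder(h = 1855, r = 261);


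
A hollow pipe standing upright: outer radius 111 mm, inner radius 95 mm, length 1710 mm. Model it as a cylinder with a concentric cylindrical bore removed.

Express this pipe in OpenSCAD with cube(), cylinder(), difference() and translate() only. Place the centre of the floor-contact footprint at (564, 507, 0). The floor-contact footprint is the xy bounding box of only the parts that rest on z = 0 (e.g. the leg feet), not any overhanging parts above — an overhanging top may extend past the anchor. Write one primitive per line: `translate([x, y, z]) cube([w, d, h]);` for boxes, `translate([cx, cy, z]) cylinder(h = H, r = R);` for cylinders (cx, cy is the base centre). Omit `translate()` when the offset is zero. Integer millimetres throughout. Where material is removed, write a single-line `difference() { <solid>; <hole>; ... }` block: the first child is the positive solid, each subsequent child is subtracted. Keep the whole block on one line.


difference() { translate([564, 507, 0]) cylinder(h = 1710, r = 111); translate([564, 507, 0]) cylinder(h = 1710, r = 95); }
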